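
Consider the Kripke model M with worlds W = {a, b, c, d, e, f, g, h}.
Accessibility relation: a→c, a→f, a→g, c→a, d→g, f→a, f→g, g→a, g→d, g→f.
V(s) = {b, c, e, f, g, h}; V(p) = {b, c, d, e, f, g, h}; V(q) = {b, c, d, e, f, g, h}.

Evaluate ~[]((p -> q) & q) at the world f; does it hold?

Yes

Recall that []ψ holds at a world iff ψ holds at every accessible world, and <>ψ holds iff ψ holds at some accessible world.
At f: []((p -> q) & q) is false, so ~[]((p -> q) & q) is true.
  At f: []((p -> q) & q) requires (p -> q) & q at every successor {a, g}.
    (p -> q) & q fails at a, so []((p -> q) & q) is false at f.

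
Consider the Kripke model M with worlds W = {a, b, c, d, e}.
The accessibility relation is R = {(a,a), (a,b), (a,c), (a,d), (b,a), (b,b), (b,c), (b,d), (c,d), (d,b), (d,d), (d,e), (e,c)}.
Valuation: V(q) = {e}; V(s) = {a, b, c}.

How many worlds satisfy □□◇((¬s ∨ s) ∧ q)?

Let φ = □□◇((¬s ∨ s) ∧ q). Evaluate φ at each world:
  a (successors {a, b, c, d}): φ is false.
  b (successors {a, b, c, d}): φ is false.
  c (successors {d}): φ is false.
  d (successors {b, d, e}): φ is false.
  e (successors {c}): φ is true.
For instance, at d:
  At d: □□◇((¬s ∨ s) ∧ q) requires □◇((¬s ∨ s) ∧ q) at every successor {b, d, e}.
    □◇((¬s ∨ s) ∧ q) fails at b, so □□◇((¬s ∨ s) ∧ q) is false at d.
      At b: □◇((¬s ∨ s) ∧ q) requires ◇((¬s ∨ s) ∧ q) at every successor {a, b, c, d}.
        ◇((¬s ∨ s) ∧ q) fails at a, so □◇((¬s ∨ s) ∧ q) is false at b.
Satisfying worlds: {e}

1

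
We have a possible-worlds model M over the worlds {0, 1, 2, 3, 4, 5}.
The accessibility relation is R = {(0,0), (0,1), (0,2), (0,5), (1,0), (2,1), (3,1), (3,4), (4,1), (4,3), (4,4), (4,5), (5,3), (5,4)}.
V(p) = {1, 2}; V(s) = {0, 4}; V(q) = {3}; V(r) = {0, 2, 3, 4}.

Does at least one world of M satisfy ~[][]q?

Let φ = ~[][]q. Evaluate φ at each world:
  0 (successors {0, 1, 2, 5}): φ is true.
  1 (successors {0}): φ is true.
  2 (successors {1}): φ is true.
  3 (successors {1, 4}): φ is true.
  4 (successors {1, 3, 4, 5}): φ is true.
  5 (successors {3, 4}): φ is true.
Detail at 0 (witness):
  At 0: [][]q is false, so ~[][]q is true.
    At 0: [][]q requires []q at every successor {0, 1, 2, 5}.
      []q fails at 0, so [][]q is false at 0.

Yes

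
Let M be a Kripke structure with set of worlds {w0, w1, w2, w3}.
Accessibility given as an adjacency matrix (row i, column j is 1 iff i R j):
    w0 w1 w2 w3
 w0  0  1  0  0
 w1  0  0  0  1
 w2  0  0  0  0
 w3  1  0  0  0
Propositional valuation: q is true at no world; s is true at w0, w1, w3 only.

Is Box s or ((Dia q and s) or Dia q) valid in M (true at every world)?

Yes

Recall that Box ψ holds at a world iff ψ holds at every accessible world, and Dia ψ holds iff ψ holds at some accessible world.
Let φ = Box s or ((Dia q and s) or Dia q). Evaluate φ at each world:
  w0 (successors {w1}): φ is true.
  w1 (successors {w3}): φ is true.
  w2 (successors ∅): φ is true.
  w3 (successors {w0}): φ is true.
For instance, at w1:
  At w1: Box s is true, (Dia q and s) or Dia q is false, so Box s or ((Dia q and s) or Dia q) is true.
    At w1: Box s requires s at every successor {w3}.
      At w3: s is true.
    So Box s is true at w1.
    At w1: Dia q and s is false, Dia q is false, so (Dia q and s) or Dia q is false.
      At w1: Dia q is false, s is true, so Dia q and s is false.
      At w1: Dia q requires q at some successor in {w3}.
        At w3: q is false.
      So Dia q is false at w1.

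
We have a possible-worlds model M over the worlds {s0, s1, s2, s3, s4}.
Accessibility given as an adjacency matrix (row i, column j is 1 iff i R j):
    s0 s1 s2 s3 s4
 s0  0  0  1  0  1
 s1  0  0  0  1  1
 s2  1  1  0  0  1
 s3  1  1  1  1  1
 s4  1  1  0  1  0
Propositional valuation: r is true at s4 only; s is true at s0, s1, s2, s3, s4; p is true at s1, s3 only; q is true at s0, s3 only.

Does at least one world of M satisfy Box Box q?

Let φ = Box Box q. Evaluate φ at each world:
  s0 (successors {s2, s4}): φ is false.
  s1 (successors {s3, s4}): φ is false.
  s2 (successors {s0, s1, s4}): φ is false.
  s3 (successors {s0, s1, s2, s3, s4}): φ is false.
  s4 (successors {s0, s1, s3}): φ is false.
For instance, at s4:
  At s4: Box Box q requires Box q at every successor {s0, s1, s3}.
    Box q fails at s0, so Box Box q is false at s4.
      At s0: Box q requires q at every successor {s2, s4}.
        q fails at s2, so Box q is false at s0.

No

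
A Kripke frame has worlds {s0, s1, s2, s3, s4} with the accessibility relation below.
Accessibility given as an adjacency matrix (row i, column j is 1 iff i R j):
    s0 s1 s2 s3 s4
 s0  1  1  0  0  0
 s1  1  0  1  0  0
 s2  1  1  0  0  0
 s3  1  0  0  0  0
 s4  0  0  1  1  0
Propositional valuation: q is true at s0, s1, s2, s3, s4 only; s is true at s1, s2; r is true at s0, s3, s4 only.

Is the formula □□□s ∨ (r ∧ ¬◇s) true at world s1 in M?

At s1: □□□s is false, r ∧ ¬◇s is false, so □□□s ∨ (r ∧ ¬◇s) is false.
  At s1: □□□s requires □□s at every successor {s0, s2}.
    □□s fails at s0, so □□□s is false at s1.
      At s0: □□s requires □s at every successor {s0, s1}.
        □s fails at s0, so □□s is false at s0.
  At s1: r is false, ¬◇s is false, so r ∧ ¬◇s is false.
    At s1: ◇s is true, so ¬◇s is false.
      At s1: ◇s requires s at some successor in {s0, s2}.
        s holds at s2, so ◇s is true at s1.

No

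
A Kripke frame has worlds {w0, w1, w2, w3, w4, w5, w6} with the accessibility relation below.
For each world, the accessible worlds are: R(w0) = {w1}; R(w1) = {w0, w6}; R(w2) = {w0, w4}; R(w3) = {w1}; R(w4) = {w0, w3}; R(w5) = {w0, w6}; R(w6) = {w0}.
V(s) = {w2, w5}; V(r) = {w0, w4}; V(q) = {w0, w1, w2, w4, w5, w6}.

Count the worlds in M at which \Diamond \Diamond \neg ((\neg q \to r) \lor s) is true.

Let φ = \Diamond \Diamond \neg ((\neg q \to r) \lor s). Evaluate φ at each world:
  w0 (successors {w1}): φ is false.
  w1 (successors {w0, w6}): φ is false.
  w2 (successors {w0, w4}): φ is true.
  w3 (successors {w1}): φ is false.
  w4 (successors {w0, w3}): φ is false.
  w5 (successors {w0, w6}): φ is false.
  w6 (successors {w0}): φ is false.
For instance, at w1:
  At w1: \Diamond \Diamond \neg ((\neg q \to r) \lor s) requires \Diamond \neg ((\neg q \to r) \lor s) at some successor in {w0, w6}.
    At w0: \Diamond \neg ((\neg q \to r) \lor s) is false.
    At w6: \Diamond \neg ((\neg q \to r) \lor s) is false.
  So \Diamond \Diamond \neg ((\neg q \to r) \lor s) is false at w1.
Satisfying worlds: {w2}

1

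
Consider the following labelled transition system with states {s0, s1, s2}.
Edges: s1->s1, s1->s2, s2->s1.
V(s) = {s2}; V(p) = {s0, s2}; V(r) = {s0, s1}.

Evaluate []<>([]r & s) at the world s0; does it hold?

Yes

At s0: no accessible worlds, so []<>([]r & s) holds vacuously.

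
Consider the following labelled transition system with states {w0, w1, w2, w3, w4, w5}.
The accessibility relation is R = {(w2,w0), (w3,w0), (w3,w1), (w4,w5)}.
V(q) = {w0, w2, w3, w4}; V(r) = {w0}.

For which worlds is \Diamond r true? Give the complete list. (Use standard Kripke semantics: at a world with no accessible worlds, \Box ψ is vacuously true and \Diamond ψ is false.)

Let φ = \Diamond r. Evaluate φ at each world:
  w0 (successors ∅): φ is false.
  w1 (successors ∅): φ is false.
  w2 (successors {w0}): φ is true.
  w3 (successors {w0, w1}): φ is true.
  w4 (successors {w5}): φ is false.
  w5 (successors ∅): φ is false.
For instance, at w4:
  At w4: \Diamond r requires r at some successor in {w5}.
    At w5: r is false.
  So \Diamond r is false at w4.
Satisfying worlds: {w2, w3}

w2, w3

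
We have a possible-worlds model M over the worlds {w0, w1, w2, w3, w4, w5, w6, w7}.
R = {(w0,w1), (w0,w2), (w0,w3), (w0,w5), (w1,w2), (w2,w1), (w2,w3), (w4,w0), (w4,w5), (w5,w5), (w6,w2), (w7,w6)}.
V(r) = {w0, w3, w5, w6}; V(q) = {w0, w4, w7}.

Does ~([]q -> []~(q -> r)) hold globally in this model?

Let φ = ~([]q -> []~(q -> r)). Evaluate φ at each world:
  w0 (successors {w1, w2, w3, w5}): φ is false.
  w1 (successors {w2}): φ is false.
  w2 (successors {w1, w3}): φ is false.
  w3 (successors ∅): φ is false.
  w4 (successors {w0, w5}): φ is false.
  w5 (successors {w5}): φ is false.
  w6 (successors {w2}): φ is false.
  w7 (successors {w6}): φ is false.
Detail at w0 (counterexample):
  At w0: []q -> []~(q -> r) is true, so ~([]q -> []~(q -> r)) is false.
    At w0: []q is false, []~(q -> r) is false, so []q -> []~(q -> r) is true.
      At w0: []q requires q at every successor {w1, w2, w3, w5}.
        q fails at w1, so []q is false at w0.
      At w0: []~(q -> r) requires ~(q -> r) at every successor {w1, w2, w3, w5}.
        ~(q -> r) fails at w1, so []~(q -> r) is false at w0.

No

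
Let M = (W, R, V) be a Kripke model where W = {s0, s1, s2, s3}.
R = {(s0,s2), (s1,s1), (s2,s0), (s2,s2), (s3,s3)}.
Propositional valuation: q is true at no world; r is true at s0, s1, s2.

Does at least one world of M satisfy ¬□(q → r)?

Let φ = ¬□(q → r). Evaluate φ at each world:
  s0 (successors {s2}): φ is false.
  s1 (successors {s1}): φ is false.
  s2 (successors {s0, s2}): φ is false.
  s3 (successors {s3}): φ is false.
For instance, at s2:
  At s2: □(q → r) is true, so ¬□(q → r) is false.
    At s2: □(q → r) requires q → r at every successor {s0, s2}.
      At s0: q → r is true.
      At s2: q → r is true.
    So □(q → r) is true at s2.

No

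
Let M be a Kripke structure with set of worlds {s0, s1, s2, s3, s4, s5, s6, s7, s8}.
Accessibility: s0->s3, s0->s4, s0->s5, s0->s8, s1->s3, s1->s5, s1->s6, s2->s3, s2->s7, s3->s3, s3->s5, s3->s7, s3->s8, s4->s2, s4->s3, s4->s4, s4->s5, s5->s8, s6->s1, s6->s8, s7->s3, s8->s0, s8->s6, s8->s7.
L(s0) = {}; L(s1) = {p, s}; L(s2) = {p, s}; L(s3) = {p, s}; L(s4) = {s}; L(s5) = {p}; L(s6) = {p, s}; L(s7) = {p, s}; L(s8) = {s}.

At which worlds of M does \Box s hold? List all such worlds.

s2, s5, s6, s7

Recall that \Box ψ holds at a world iff ψ holds at every accessible world, and \Diamond ψ holds iff ψ holds at some accessible world.
Let φ = \Box s. Evaluate φ at each world:
  s0 (successors {s3, s4, s5, s8}): φ is false.
  s1 (successors {s3, s5, s6}): φ is false.
  s2 (successors {s3, s7}): φ is true.
  s3 (successors {s3, s5, s7, s8}): φ is false.
  s4 (successors {s2, s3, s4, s5}): φ is false.
  s5 (successors {s8}): φ is true.
  s6 (successors {s1, s8}): φ is true.
  s7 (successors {s3}): φ is true.
  s8 (successors {s0, s6, s7}): φ is false.
For instance, at s0:
  At s0: \Box s requires s at every successor {s3, s4, s5, s8}.
    s fails at s5, so \Box s is false at s0.
Satisfying worlds: {s2, s5, s6, s7}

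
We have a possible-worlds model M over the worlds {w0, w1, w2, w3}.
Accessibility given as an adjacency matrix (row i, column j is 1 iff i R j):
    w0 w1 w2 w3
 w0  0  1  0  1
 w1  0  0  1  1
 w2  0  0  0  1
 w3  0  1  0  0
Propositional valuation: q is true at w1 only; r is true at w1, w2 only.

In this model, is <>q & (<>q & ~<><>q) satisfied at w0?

At w0: <>q is true, <>q & ~<><>q is false, so <>q & (<>q & ~<><>q) is false.
  At w0: <>q requires q at some successor in {w1, w3}.
    q holds at w1, so <>q is true at w0.
  At w0: <>q is true, ~<><>q is false, so <>q & ~<><>q is false.
    At w0: <>q requires q at some successor in {w1, w3}.
      q holds at w1, so <>q is true at w0.
    At w0: <><>q is true, so ~<><>q is false.
      At w0: <><>q requires <>q at some successor in {w1, w3}.
        <>q holds at w3, so <><>q is true at w0.

No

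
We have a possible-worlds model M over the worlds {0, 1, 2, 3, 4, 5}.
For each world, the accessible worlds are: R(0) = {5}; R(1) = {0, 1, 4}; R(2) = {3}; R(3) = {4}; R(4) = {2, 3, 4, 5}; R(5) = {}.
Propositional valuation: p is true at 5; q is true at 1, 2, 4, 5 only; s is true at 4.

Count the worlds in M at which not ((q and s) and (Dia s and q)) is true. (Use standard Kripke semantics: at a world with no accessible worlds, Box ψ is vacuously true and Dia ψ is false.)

5

Recall that Dia ψ holds at a world iff ψ holds at some accessible world.
Let φ = not ((q and s) and (Dia s and q)). Evaluate φ at each world:
  0 (successors {5}): φ is true.
  1 (successors {0, 1, 4}): φ is true.
  2 (successors {3}): φ is true.
  3 (successors {4}): φ is true.
  4 (successors {2, 3, 4, 5}): φ is false.
  5 (successors ∅): φ is true.
For instance, at 1:
  At 1: (q and s) and (Dia s and q) is false, so not ((q and s) and (Dia s and q)) is true.
    At 1: q and s is false, Dia s and q is true, so (q and s) and (Dia s and q) is false.
      At 1: Dia s is true, q is true, so Dia s and q is true.
Satisfying worlds: {0, 1, 2, 3, 5}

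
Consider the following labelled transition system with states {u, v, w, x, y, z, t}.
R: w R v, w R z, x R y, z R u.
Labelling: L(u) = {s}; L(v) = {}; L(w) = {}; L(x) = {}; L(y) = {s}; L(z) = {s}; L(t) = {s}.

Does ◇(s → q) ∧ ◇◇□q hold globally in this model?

Recall that □ψ holds at a world iff ψ holds at every accessible world, and ◇ψ holds iff ψ holds at some accessible world.
Let φ = ◇(s → q) ∧ ◇◇□q. Evaluate φ at each world:
  u (successors ∅): φ is false.
  v (successors ∅): φ is false.
  w (successors {v, z}): φ is true.
  x (successors {y}): φ is false.
  y (successors ∅): φ is false.
  z (successors {u}): φ is false.
  t (successors ∅): φ is false.
Detail at u (counterexample):
  At u: ◇(s → q) is false, ◇◇□q is false, so ◇(s → q) ∧ ◇◇□q is false.
    At u: no accessible worlds, so ◇(s → q) is false.
    At u: no accessible worlds, so ◇◇□q is false.

No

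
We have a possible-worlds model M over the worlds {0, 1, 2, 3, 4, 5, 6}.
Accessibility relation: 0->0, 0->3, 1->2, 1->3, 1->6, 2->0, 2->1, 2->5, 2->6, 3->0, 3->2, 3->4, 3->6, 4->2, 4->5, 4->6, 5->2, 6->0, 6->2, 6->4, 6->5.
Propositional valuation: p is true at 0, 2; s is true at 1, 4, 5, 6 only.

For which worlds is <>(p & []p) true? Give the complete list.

none

Let φ = <>(p & []p). Evaluate φ at each world:
  0 (successors {0, 3}): φ is false.
  1 (successors {2, 3, 6}): φ is false.
  2 (successors {0, 1, 5, 6}): φ is false.
  3 (successors {0, 2, 4, 6}): φ is false.
  4 (successors {2, 5, 6}): φ is false.
  5 (successors {2}): φ is false.
  6 (successors {0, 2, 4, 5}): φ is false.
For instance, at 6:
  At 6: <>(p & []p) requires p & []p at some successor in {0, 2, 4, 5}.
    At 0: p & []p is false.
    At 2: p & []p is false.
    At 4: p & []p is false.
    At 5: p & []p is false.
  So <>(p & []p) is false at 6.
Satisfying worlds: none.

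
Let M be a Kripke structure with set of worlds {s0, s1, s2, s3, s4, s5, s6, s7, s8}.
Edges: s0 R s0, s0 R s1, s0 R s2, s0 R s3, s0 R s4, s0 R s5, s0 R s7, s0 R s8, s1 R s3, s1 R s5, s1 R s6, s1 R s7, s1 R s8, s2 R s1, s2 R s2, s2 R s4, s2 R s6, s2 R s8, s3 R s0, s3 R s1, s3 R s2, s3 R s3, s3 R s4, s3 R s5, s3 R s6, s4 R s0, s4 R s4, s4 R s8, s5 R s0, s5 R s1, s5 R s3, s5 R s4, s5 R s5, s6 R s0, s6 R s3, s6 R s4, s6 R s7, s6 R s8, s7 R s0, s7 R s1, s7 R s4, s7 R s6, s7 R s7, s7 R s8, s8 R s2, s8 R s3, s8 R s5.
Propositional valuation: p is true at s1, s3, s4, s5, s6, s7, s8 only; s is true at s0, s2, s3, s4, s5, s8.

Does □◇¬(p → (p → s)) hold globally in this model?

Let φ = □◇¬(p → (p → s)). Evaluate φ at each world:
  s0 (successors {s0, s1, s2, s3, s4, s5, s7, s8}): φ is false.
  s1 (successors {s3, s5, s6, s7, s8}): φ is false.
  s2 (successors {s1, s2, s4, s6, s8}): φ is false.
  s3 (successors {s0, s1, s2, s3, s4, s5, s6}): φ is false.
  s4 (successors {s0, s4, s8}): φ is false.
  s5 (successors {s0, s1, s3, s4, s5}): φ is false.
  s6 (successors {s0, s3, s4, s7, s8}): φ is false.
  s7 (successors {s0, s1, s4, s6, s7, s8}): φ is false.
  s8 (successors {s2, s3, s5}): φ is true.
Detail at s0 (counterexample):
  At s0: □◇¬(p → (p → s)) requires ◇¬(p → (p → s)) at every successor {s0, s1, s2, s3, s4, s5, s7, s8}.
    ◇¬(p → (p → s)) fails at s4, so □◇¬(p → (p → s)) is false at s0.
      At s4: ◇¬(p → (p → s)) requires ¬(p → (p → s)) at some successor in {s0, s4, s8}.
        At s0: ¬(p → (p → s)) is false.
        At s4: ¬(p → (p → s)) is false.
        At s8: ¬(p → (p → s)) is false.
      So ◇¬(p → (p → s)) is false at s4.

No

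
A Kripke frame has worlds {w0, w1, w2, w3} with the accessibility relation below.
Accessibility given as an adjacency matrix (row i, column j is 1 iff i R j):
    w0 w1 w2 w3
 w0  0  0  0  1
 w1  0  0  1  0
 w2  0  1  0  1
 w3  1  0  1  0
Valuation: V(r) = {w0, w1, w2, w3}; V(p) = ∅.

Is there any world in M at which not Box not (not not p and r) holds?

Recall that Box ψ holds at a world iff ψ holds at every accessible world, and Dia ψ holds iff ψ holds at some accessible world.
Let φ = not Box not (not not p and r). Evaluate φ at each world:
  w0 (successors {w3}): φ is false.
  w1 (successors {w2}): φ is false.
  w2 (successors {w1, w3}): φ is false.
  w3 (successors {w0, w2}): φ is false.
For instance, at w1:
  At w1: Box not (not not p and r) is true, so not Box not (not not p and r) is false.
    At w1: Box not (not not p and r) requires not (not not p and r) at every successor {w2}.
      At w2: not (not not p and r) is true.
    So Box not (not not p and r) is true at w1.

No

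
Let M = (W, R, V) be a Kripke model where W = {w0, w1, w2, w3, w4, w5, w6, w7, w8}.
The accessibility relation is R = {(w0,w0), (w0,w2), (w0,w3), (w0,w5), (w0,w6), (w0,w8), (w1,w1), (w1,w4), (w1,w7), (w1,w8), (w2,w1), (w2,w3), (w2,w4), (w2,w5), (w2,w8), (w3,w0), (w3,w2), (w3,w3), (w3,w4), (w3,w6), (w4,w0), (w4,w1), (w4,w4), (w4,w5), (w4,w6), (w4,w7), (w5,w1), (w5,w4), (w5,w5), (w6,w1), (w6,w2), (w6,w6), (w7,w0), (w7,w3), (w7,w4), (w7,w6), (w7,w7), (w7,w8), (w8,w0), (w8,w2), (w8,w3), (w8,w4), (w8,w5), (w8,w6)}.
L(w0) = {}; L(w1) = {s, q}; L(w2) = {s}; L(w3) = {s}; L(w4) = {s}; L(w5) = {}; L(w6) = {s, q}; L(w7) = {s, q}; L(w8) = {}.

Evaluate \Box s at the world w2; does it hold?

Recall that \Box ψ holds at a world iff ψ holds at every accessible world, and \Diamond ψ holds iff ψ holds at some accessible world.
At w2: \Box s requires s at every successor {w1, w3, w4, w5, w8}.
  s fails at w5, so \Box s is false at w2.

No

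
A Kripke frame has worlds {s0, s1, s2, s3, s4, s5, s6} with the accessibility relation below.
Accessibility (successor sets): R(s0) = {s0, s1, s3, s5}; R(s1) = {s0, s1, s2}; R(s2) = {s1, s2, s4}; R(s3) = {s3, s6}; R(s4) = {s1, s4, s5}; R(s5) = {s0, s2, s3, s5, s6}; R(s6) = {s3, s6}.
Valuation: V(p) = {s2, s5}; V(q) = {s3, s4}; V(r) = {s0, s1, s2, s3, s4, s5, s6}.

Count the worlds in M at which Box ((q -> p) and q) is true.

0

Let φ = Box ((q -> p) and q). Evaluate φ at each world:
  s0 (successors {s0, s1, s3, s5}): φ is false.
  s1 (successors {s0, s1, s2}): φ is false.
  s2 (successors {s1, s2, s4}): φ is false.
  s3 (successors {s3, s6}): φ is false.
  s4 (successors {s1, s4, s5}): φ is false.
  s5 (successors {s0, s2, s3, s5, s6}): φ is false.
  s6 (successors {s3, s6}): φ is false.
For instance, at s4:
  At s4: Box ((q -> p) and q) requires (q -> p) and q at every successor {s1, s4, s5}.
    (q -> p) and q fails at s1, so Box ((q -> p) and q) is false at s4.
Satisfying worlds: none.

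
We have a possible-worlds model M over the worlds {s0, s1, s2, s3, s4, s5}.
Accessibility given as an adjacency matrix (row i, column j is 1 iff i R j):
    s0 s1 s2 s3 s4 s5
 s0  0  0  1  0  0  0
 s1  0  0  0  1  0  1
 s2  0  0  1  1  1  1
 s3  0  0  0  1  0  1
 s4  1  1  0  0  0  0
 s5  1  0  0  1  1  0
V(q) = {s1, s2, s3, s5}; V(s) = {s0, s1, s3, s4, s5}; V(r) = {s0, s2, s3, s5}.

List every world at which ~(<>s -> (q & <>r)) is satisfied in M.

Let φ = ~(<>s -> (q & <>r)). Evaluate φ at each world:
  s0 (successors {s2}): φ is false.
  s1 (successors {s3, s5}): φ is false.
  s2 (successors {s2, s3, s4, s5}): φ is false.
  s3 (successors {s3, s5}): φ is false.
  s4 (successors {s0, s1}): φ is true.
  s5 (successors {s0, s3, s4}): φ is false.
For instance, at s2:
  At s2: <>s -> (q & <>r) is true, so ~(<>s -> (q & <>r)) is false.
    At s2: <>s is true, q & <>r is true, so <>s -> (q & <>r) is true.
      At s2: <>s requires s at some successor in {s2, s3, s4, s5}.
        s holds at s3, so <>s is true at s2.
      At s2: q is true, <>r is true, so q & <>r is true.
Satisfying worlds: {s4}

s4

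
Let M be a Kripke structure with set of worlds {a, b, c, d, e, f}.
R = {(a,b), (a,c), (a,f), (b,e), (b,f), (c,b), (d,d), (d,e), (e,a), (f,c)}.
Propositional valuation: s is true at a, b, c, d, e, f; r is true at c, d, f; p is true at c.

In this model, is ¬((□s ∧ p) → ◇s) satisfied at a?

No

At a: (□s ∧ p) → ◇s is true, so ¬((□s ∧ p) → ◇s) is false.
  At a: □s ∧ p is false, ◇s is true, so (□s ∧ p) → ◇s is true.
    At a: □s is true, p is false, so □s ∧ p is false.
      At a: □s requires s at every successor {b, c, f}.
        At b: s is true.
        At c: s is true.
        At f: s is true.
      So □s is true at a.
    At a: ◇s requires s at some successor in {b, c, f}.
      s holds at b, so ◇s is true at a.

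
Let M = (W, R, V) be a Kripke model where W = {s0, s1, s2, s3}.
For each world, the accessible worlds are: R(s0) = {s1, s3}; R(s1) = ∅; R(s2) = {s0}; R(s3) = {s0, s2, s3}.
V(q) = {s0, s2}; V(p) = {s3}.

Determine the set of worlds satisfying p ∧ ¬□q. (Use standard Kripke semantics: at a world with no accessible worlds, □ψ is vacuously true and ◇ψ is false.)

s3

Let φ = p ∧ ¬□q. Evaluate φ at each world:
  s0 (successors {s1, s3}): φ is false.
  s1 (successors ∅): φ is false.
  s2 (successors {s0}): φ is false.
  s3 (successors {s0, s2, s3}): φ is true.
For instance, at s3:
  At s3: p is true, ¬□q is true, so p ∧ ¬□q is true.
    At s3: □q is false, so ¬□q is true.
      At s3: □q requires q at every successor {s0, s2, s3}.
        q fails at s3, so □q is false at s3.
Satisfying worlds: {s3}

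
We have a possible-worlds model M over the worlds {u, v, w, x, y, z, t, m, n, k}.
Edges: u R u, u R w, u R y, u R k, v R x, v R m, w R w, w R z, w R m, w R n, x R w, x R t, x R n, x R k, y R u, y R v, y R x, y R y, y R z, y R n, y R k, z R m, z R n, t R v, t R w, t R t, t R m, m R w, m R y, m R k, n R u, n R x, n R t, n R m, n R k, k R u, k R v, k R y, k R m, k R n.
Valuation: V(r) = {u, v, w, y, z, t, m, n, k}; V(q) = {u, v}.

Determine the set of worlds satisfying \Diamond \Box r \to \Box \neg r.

none

Let φ = \Diamond \Box r \to \Box \neg r. Evaluate φ at each world:
  u (successors {u, w, y, k}): φ is false.
  v (successors {x, m}): φ is false.
  w (successors {w, z, m, n}): φ is false.
  x (successors {w, t, n, k}): φ is false.
  y (successors {u, v, x, y, z, n, k}): φ is false.
  z (successors {m, n}): φ is false.
  t (successors {v, w, t, m}): φ is false.
  m (successors {w, y, k}): φ is false.
  n (successors {u, x, t, m, k}): φ is false.
  k (successors {u, v, y, m, n}): φ is false.
For instance, at v:
  At v: \Diamond \Box r is true, \Box \neg r is false, so \Diamond \Box r \to \Box \neg r is false.
    At v: \Diamond \Box r requires \Box r at some successor in {x, m}.
      \Box r holds at x, so \Diamond \Box r is true at v.
    At v: \Box \neg r requires \neg r at every successor {x, m}.
      \neg r fails at m, so \Box \neg r is false at v.
Satisfying worlds: none.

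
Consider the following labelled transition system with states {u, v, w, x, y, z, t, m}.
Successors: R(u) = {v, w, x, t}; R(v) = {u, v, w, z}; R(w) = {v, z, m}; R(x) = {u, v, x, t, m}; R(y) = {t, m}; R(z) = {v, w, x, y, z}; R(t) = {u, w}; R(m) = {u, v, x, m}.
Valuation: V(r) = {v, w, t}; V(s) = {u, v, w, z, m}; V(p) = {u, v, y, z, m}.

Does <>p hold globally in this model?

Yes

Recall that <>ψ holds at a world iff ψ holds at some accessible world.
Let φ = <>p. Evaluate φ at each world:
  u (successors {v, w, x, t}): φ is true.
  v (successors {u, v, w, z}): φ is true.
  w (successors {v, z, m}): φ is true.
  x (successors {u, v, x, t, m}): φ is true.
  y (successors {t, m}): φ is true.
  z (successors {v, w, x, y, z}): φ is true.
  t (successors {u, w}): φ is true.
  m (successors {u, v, x, m}): φ is true.
For instance, at m:
  At m: <>p requires p at some successor in {u, v, x, m}.
    p holds at u, so <>p is true at m.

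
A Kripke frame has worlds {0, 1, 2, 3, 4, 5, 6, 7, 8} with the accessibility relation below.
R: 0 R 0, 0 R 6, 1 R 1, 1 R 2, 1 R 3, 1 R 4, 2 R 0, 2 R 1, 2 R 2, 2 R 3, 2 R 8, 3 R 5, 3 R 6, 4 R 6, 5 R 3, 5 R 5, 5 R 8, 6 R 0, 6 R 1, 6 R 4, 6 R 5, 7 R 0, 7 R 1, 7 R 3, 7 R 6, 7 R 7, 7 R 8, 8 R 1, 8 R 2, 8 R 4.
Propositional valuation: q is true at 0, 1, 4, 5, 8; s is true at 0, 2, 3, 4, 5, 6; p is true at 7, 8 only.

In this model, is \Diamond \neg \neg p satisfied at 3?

No

At 3: \Diamond \neg \neg p requires \neg \neg p at some successor in {5, 6}.
  At 5: \neg \neg p is false.
  At 6: \neg \neg p is false.
So \Diamond \neg \neg p is false at 3.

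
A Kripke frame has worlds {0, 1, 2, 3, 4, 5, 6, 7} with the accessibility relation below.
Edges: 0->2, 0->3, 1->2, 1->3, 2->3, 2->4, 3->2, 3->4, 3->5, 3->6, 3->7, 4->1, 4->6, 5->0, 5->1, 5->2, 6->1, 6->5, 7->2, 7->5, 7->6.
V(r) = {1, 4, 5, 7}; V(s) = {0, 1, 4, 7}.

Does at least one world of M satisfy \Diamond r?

Yes

Let φ = \Diamond r. Evaluate φ at each world:
  0 (successors {2, 3}): φ is false.
  1 (successors {2, 3}): φ is false.
  2 (successors {3, 4}): φ is true.
  3 (successors {2, 4, 5, 6, 7}): φ is true.
  4 (successors {1, 6}): φ is true.
  5 (successors {0, 1, 2}): φ is true.
  6 (successors {1, 5}): φ is true.
  7 (successors {2, 5, 6}): φ is true.
Detail at 2 (witness):
  At 2: \Diamond r requires r at some successor in {3, 4}.
    r holds at 4, so \Diamond r is true at 2.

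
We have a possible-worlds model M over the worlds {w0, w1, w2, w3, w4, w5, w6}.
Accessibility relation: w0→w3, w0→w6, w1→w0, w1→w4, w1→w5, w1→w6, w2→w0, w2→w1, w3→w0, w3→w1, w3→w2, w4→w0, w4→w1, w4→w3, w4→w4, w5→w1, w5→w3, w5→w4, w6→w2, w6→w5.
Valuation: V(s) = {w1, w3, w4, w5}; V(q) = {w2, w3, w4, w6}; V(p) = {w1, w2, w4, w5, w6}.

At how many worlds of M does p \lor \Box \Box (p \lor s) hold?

5

Let φ = p \lor \Box \Box (p \lor s). Evaluate φ at each world:
  w0 (successors {w3, w6}): φ is false.
  w1 (successors {w0, w4, w5, w6}): φ is true.
  w2 (successors {w0, w1}): φ is true.
  w3 (successors {w0, w1, w2}): φ is false.
  w4 (successors {w0, w1, w3, w4}): φ is true.
  w5 (successors {w1, w3, w4}): φ is true.
  w6 (successors {w2, w5}): φ is true.
For instance, at w4:
  At w4: p is true, \Box \Box (p \lor s) is false, so p \lor \Box \Box (p \lor s) is true.
    At w4: \Box \Box (p \lor s) requires \Box (p \lor s) at every successor {w0, w1, w3, w4}.
      \Box (p \lor s) fails at w1, so \Box \Box (p \lor s) is false at w4.
Satisfying worlds: {w1, w2, w4, w5, w6}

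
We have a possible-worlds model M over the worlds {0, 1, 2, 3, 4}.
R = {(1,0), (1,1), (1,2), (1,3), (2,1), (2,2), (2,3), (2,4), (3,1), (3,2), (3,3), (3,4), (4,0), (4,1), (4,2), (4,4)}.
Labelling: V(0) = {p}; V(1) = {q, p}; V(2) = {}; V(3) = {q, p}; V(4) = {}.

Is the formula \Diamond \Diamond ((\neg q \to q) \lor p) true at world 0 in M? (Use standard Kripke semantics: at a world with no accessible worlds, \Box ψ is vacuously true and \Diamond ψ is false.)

At 0: no accessible worlds, so \Diamond \Diamond ((\neg q \to q) \lor p) is false.

No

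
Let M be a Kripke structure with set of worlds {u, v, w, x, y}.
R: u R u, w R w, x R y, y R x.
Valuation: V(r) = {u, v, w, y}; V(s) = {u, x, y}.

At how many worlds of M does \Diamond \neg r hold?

1

Let φ = \Diamond \neg r. Evaluate φ at each world:
  u (successors {u}): φ is false.
  v (successors ∅): φ is false.
  w (successors {w}): φ is false.
  x (successors {y}): φ is false.
  y (successors {x}): φ is true.
For instance, at x:
  At x: \Diamond \neg r requires \neg r at some successor in {y}.
    At y: \neg r is false.
  So \Diamond \neg r is false at x.
Satisfying worlds: {y}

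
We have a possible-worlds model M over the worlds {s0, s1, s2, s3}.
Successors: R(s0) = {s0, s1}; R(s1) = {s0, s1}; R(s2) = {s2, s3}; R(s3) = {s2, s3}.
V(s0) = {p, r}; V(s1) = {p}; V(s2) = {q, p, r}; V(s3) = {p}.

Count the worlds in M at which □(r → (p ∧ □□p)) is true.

4

Let φ = □(r → (p ∧ □□p)). Evaluate φ at each world:
  s0 (successors {s0, s1}): φ is true.
  s1 (successors {s0, s1}): φ is true.
  s2 (successors {s2, s3}): φ is true.
  s3 (successors {s2, s3}): φ is true.
For instance, at s2:
  At s2: □(r → (p ∧ □□p)) requires r → (p ∧ □□p) at every successor {s2, s3}.
      At s2: r is true, p ∧ □□p is true, so r → (p ∧ □□p) is true.
      At s3: r is false, p ∧ □□p is true, so r → (p ∧ □□p) is true.
  So □(r → (p ∧ □□p)) is true at s2.
Satisfying worlds: {s0, s1, s2, s3}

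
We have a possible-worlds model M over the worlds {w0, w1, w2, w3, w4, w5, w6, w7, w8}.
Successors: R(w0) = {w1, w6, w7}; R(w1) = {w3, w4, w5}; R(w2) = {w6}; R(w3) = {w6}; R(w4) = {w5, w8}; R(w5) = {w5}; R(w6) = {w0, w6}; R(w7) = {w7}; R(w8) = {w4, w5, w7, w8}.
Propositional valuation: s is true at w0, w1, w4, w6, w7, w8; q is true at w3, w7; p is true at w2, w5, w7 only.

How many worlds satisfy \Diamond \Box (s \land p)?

3

Let φ = \Diamond \Box (s \land p). Evaluate φ at each world:
  w0 (successors {w1, w6, w7}): φ is true.
  w1 (successors {w3, w4, w5}): φ is false.
  w2 (successors {w6}): φ is false.
  w3 (successors {w6}): φ is false.
  w4 (successors {w5, w8}): φ is false.
  w5 (successors {w5}): φ is false.
  w6 (successors {w0, w6}): φ is false.
  w7 (successors {w7}): φ is true.
  w8 (successors {w4, w5, w7, w8}): φ is true.
For instance, at w2:
  At w2: \Diamond \Box (s \land p) requires \Box (s \land p) at some successor in {w6}.
    At w6: \Box (s \land p) is false.
  So \Diamond \Box (s \land p) is false at w2.
Satisfying worlds: {w0, w7, w8}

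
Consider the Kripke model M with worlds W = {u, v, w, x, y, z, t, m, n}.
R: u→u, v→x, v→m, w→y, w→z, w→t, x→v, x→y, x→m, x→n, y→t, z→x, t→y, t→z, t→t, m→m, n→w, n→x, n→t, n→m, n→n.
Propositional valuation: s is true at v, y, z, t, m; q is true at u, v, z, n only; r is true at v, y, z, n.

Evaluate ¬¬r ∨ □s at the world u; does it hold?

No

At u: ¬¬r is false, □s is false, so ¬¬r ∨ □s is false.
  At u: □s requires s at every successor {u}.
    s fails at u, so □s is false at u.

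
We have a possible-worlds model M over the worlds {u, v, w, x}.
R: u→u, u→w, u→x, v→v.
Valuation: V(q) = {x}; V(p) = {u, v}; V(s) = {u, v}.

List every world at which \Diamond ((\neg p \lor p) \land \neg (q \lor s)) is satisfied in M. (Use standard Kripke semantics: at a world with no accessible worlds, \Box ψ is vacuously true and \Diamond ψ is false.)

Let φ = \Diamond ((\neg p \lor p) \land \neg (q \lor s)). Evaluate φ at each world:
  u (successors {u, w, x}): φ is true.
  v (successors {v}): φ is false.
  w (successors ∅): φ is false.
  x (successors ∅): φ is false.
For instance, at u:
  At u: \Diamond ((\neg p \lor p) \land \neg (q \lor s)) requires (\neg p \lor p) \land \neg (q \lor s) at some successor in {u, w, x}.
    (\neg p \lor p) \land \neg (q \lor s) holds at w, so \Diamond ((\neg p \lor p) \land \neg (q \lor s)) is true at u.
Satisfying worlds: {u}

u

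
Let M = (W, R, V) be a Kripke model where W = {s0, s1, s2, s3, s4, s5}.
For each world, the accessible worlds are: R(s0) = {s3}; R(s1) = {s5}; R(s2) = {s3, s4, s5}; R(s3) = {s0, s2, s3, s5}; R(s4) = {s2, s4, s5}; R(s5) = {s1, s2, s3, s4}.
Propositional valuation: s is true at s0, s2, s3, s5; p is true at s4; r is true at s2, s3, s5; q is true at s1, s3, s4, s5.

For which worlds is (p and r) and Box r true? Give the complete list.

none

Recall that Box ψ holds at a world iff ψ holds at every accessible world, and Dia ψ holds iff ψ holds at some accessible world.
Let φ = (p and r) and Box r. Evaluate φ at each world:
  s0 (successors {s3}): φ is false.
  s1 (successors {s5}): φ is false.
  s2 (successors {s3, s4, s5}): φ is false.
  s3 (successors {s0, s2, s3, s5}): φ is false.
  s4 (successors {s2, s4, s5}): φ is false.
  s5 (successors {s1, s2, s3, s4}): φ is false.
For instance, at s1:
  At s1: p and r is false, Box r is true, so (p and r) and Box r is false.
    At s1: Box r requires r at every successor {s5}.
      At s5: r is true.
    So Box r is true at s1.
Satisfying worlds: none.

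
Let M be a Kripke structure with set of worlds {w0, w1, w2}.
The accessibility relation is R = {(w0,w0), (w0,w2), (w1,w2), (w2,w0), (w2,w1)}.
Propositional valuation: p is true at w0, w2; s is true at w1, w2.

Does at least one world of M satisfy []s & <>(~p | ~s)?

Recall that []ψ holds at a world iff ψ holds at every accessible world, and <>ψ holds iff ψ holds at some accessible world.
Let φ = []s & <>(~p | ~s). Evaluate φ at each world:
  w0 (successors {w0, w2}): φ is false.
  w1 (successors {w2}): φ is false.
  w2 (successors {w0, w1}): φ is false.
For instance, at w2:
  At w2: []s is false, <>(~p | ~s) is true, so []s & <>(~p | ~s) is false.
    At w2: []s requires s at every successor {w0, w1}.
      s fails at w0, so []s is false at w2.
    At w2: <>(~p | ~s) requires ~p | ~s at some successor in {w0, w1}.
      ~p | ~s holds at w0, so <>(~p | ~s) is true at w2.

No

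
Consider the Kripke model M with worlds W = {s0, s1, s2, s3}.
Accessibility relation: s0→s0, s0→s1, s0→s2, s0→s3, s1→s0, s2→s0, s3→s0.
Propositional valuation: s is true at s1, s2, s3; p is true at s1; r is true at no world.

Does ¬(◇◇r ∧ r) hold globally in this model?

Yes

Let φ = ¬(◇◇r ∧ r). Evaluate φ at each world:
  s0 (successors {s0, s1, s2, s3}): φ is true.
  s1 (successors {s0}): φ is true.
  s2 (successors {s0}): φ is true.
  s3 (successors {s0}): φ is true.
For instance, at s2:
  At s2: ◇◇r ∧ r is false, so ¬(◇◇r ∧ r) is true.
    At s2: ◇◇r is false, r is false, so ◇◇r ∧ r is false.
      At s2: ◇◇r requires ◇r at some successor in {s0}.
        At s0: ◇r is false.
      So ◇◇r is false at s2.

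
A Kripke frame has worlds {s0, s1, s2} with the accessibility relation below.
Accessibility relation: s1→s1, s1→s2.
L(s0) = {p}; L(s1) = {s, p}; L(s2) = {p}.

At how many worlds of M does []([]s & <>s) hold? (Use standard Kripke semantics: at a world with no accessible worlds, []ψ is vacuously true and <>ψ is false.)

2

Let φ = []([]s & <>s). Evaluate φ at each world:
  s0 (successors ∅): φ is true.
  s1 (successors {s1, s2}): φ is false.
  s2 (successors ∅): φ is true.
For instance, at s1:
  At s1: []([]s & <>s) requires []s & <>s at every successor {s1, s2}.
    []s & <>s fails at s1, so []([]s & <>s) is false at s1.
      At s1: []s is false, <>s is true, so []s & <>s is false.
Satisfying worlds: {s0, s2}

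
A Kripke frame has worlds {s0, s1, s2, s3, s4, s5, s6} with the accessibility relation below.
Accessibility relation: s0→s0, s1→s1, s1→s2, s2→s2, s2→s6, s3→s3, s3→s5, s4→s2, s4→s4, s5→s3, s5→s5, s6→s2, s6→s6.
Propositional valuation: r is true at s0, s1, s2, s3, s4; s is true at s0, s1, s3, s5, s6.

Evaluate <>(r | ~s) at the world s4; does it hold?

Recall that <>ψ holds at a world iff ψ holds at some accessible world.
At s4: <>(r | ~s) requires r | ~s at some successor in {s2, s4}.
  r | ~s holds at s2, so <>(r | ~s) is true at s4.

Yes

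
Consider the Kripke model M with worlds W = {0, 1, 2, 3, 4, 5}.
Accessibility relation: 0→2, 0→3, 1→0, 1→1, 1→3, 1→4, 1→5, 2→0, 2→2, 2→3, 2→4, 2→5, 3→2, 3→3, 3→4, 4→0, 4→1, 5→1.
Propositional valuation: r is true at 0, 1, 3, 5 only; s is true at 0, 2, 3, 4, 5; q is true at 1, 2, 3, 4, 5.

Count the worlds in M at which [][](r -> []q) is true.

Recall that []ψ holds at a world iff ψ holds at every accessible world, and <>ψ holds iff ψ holds at some accessible world.
Let φ = [][](r -> []q). Evaluate φ at each world:
  0 (successors {2, 3}): φ is true.
  1 (successors {0, 1, 3, 4, 5}): φ is false.
  2 (successors {0, 2, 3, 4, 5}): φ is false.
  3 (successors {2, 3, 4}): φ is false.
  4 (successors {0, 1}): φ is false.
  5 (successors {1}): φ is false.
For instance, at 2:
  At 2: [][](r -> []q) requires [](r -> []q) at every successor {0, 2, 3, 4, 5}.
    [](r -> []q) fails at 4, so [][](r -> []q) is false at 2.
      At 4: [](r -> []q) requires r -> []q at every successor {0, 1}.
        r -> []q fails at 1, so [](r -> []q) is false at 4.
Satisfying worlds: {0}

1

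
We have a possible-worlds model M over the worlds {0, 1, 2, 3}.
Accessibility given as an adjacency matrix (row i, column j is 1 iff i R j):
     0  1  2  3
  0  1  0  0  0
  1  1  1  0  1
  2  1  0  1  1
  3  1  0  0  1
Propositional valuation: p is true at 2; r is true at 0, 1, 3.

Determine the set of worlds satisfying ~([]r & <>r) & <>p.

2

Recall that []ψ holds at a world iff ψ holds at every accessible world, and <>ψ holds iff ψ holds at some accessible world.
Let φ = ~([]r & <>r) & <>p. Evaluate φ at each world:
  0 (successors {0}): φ is false.
  1 (successors {0, 1, 3}): φ is false.
  2 (successors {0, 2, 3}): φ is true.
  3 (successors {0, 3}): φ is false.
For instance, at 3:
  At 3: ~([]r & <>r) is false, <>p is false, so ~([]r & <>r) & <>p is false.
    At 3: []r & <>r is true, so ~([]r & <>r) is false.
      At 3: []r is true, <>r is true, so []r & <>r is true.
    At 3: <>p requires p at some successor in {0, 3}.
      At 0: p is false.
      At 3: p is false.
    So <>p is false at 3.
Satisfying worlds: {2}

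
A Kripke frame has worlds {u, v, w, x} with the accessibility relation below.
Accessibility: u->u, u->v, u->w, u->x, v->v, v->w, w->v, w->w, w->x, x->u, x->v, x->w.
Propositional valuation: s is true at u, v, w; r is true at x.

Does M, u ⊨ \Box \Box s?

Recall that \Box ψ holds at a world iff ψ holds at every accessible world, and \Diamond ψ holds iff ψ holds at some accessible world.
At u: \Box \Box s requires \Box s at every successor {u, v, w, x}.
  \Box s fails at u, so \Box \Box s is false at u.
    At u: \Box s requires s at every successor {u, v, w, x}.
      s fails at x, so \Box s is false at u.

No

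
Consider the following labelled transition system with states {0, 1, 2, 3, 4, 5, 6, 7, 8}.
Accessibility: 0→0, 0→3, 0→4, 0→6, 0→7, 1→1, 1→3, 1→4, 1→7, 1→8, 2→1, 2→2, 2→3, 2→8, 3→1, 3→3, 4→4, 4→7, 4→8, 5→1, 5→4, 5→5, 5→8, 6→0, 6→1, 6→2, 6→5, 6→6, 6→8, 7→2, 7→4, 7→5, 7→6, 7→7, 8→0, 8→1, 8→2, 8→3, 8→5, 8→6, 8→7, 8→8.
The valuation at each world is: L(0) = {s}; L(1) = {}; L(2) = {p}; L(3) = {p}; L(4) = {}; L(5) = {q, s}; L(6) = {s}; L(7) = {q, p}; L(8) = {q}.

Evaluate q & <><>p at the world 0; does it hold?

No

Recall that <>ψ holds at a world iff ψ holds at some accessible world.
At 0: q is false, <><>p is true, so q & <><>p is false.
  At 0: <><>p requires <>p at some successor in {0, 3, 4, 6, 7}.
    <>p holds at 0, so <><>p is true at 0.
      At 0: <>p requires p at some successor in {0, 3, 4, 6, 7}.
        p holds at 3, so <>p is true at 0.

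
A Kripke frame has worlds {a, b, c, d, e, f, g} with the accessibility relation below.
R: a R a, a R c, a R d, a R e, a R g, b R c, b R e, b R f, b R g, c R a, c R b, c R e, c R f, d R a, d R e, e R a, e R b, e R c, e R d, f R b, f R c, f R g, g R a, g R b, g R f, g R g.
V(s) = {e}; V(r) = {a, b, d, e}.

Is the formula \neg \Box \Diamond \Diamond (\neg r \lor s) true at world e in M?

Recall that \Box ψ holds at a world iff ψ holds at every accessible world, and \Diamond ψ holds iff ψ holds at some accessible world.
At e: \Box \Diamond \Diamond (\neg r \lor s) is true, so \neg \Box \Diamond \Diamond (\neg r \lor s) is false.
  At e: \Box \Diamond \Diamond (\neg r \lor s) requires \Diamond \Diamond (\neg r \lor s) at every successor {a, b, c, d}.
    At a: \Diamond \Diamond (\neg r \lor s) is true.
    At b: \Diamond \Diamond (\neg r \lor s) is true.
    At c: \Diamond \Diamond (\neg r \lor s) is true.
    At d: \Diamond \Diamond (\neg r \lor s) is true.
  So \Box \Diamond \Diamond (\neg r \lor s) is true at e.

No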